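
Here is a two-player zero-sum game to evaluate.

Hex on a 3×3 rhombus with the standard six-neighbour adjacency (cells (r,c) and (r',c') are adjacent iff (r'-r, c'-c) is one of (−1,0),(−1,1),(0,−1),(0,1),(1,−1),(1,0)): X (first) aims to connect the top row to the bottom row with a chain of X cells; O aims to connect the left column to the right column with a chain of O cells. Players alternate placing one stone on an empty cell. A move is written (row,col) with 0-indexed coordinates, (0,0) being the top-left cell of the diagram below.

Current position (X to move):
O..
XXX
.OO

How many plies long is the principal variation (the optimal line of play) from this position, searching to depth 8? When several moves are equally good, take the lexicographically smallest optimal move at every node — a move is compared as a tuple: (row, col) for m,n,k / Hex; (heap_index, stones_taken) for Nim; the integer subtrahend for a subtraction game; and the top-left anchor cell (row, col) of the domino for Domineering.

PV length from [O../XXX/.OO]: 3 plies

p1 X@[O../XXX/.OO]: (0,1)[OX./XXX/.OO]-1 (0,2)[O.X/XXX/.OO]-1 (2,0)[O../XXX/XOO]+1*
p2 O@[O../XXX/XOO]: (0,1)[OO./XXX/XOO]-1* (0,2)[O.O/XXX/XOO]-1
p3 X@[OO./XXX/XOO]: (0,2)[OOX/XXX/XOO]+1*
p4 O@[OOX/XXX/XOO] terminal -1; root [O../XXX/.OO] d8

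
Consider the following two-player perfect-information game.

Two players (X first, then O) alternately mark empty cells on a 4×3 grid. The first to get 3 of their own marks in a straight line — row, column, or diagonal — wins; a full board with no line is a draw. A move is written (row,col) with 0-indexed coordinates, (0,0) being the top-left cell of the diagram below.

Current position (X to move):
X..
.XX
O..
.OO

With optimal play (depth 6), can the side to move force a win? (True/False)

[X../.XX/O../.OO] X move#1: (0,1):-1/XX./.XX/O../.OO, (0,2):-1/X.X/.XX/O../.OO, (1,0):+1/X../XXX/O../.OO*, (2,1):-1/X../.XX/OX./.OO, (2,2):+1/X../.XX/O.X/.OO, (3,0):+1/X../.XX/O../XOO
[X../XXX/O../.OO] end (terminal -1, O#2); searched X../.XX/O../.OO to 6

X winning at [X../.XX/O../.OO]: True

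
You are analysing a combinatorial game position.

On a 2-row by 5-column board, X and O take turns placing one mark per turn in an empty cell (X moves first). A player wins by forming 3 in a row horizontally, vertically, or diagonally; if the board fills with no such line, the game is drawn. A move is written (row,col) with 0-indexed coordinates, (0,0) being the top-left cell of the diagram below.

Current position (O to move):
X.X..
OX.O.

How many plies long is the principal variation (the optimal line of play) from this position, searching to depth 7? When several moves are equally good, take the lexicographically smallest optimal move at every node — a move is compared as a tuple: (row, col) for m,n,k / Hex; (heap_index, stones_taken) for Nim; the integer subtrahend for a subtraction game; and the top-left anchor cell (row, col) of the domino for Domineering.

PV length from [X.X../OX.O.]: 5 plies

p1 O@[X.X../OX.O.]: (0,1)[XOX../OX.O.]+0* (0,3)[X.XO./OX.O.]-1 (0,4)[X.X.O/OX.O.]-1 (1,2)[X.X../OXOO.]-1 (1,4)[X.X../OX.OO]-1
p2 X@[XOX../OX.O.]: (0,3)[XOXX./OX.O.]+0* (0,4)[XOX.X/OX.O.]+0 (1,2)[XOX../OXXO.]+0 (1,4)[XOX../OX.OX]+0
p3 O@[XOXX./OX.O.]: (0,4)[XOXXO/OX.O.]+0* (1,2)[XOXX./OXOO.]-1 (1,4)[XOXX./OX.OO]-1
p4 X@[XOXXO/OX.O.]: (1,2)[XOXXO/OXXO.]+0* (1,4)[XOXXO/OX.OX]+0
p5 O@[XOXXO/OXXO.]: (1,4)[XOXXO/OXXOO]+0*
p6 X@[XOXXO/OXXOO] terminal +0; root [X.X../OX.O.] d7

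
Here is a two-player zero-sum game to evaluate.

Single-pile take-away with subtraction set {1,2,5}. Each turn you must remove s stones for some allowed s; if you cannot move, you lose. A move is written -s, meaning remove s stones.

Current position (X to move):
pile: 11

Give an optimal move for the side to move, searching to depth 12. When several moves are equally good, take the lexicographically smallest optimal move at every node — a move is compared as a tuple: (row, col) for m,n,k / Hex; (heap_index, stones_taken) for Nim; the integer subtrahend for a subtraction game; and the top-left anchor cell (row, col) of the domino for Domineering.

X's best at [11]: -2

ply 1, X at 11 | -1=-1→10; -2=+1→9*; -5=+1→6
ply 2, O at 9 | -1=-1→8*; -2=-1→7; -5=-1→4
ply 3, X at 8 | -1=-1→7; -2=+1→6*; -5=+1→3
ply 4, O at 6 | -1=-1→5*; -2=-1→4; -5=-1→1
ply 5, X at 5 | -1=-1→4; -2=+1→3*; -5=+1→0
ply 6, O at 3 | -1=-1→2*; -2=-1→1
ply 7, X at 2 | -1=-1→1; -2=+1→0*
ply 8: 0 is terminal -1 (O); from 11 depth 12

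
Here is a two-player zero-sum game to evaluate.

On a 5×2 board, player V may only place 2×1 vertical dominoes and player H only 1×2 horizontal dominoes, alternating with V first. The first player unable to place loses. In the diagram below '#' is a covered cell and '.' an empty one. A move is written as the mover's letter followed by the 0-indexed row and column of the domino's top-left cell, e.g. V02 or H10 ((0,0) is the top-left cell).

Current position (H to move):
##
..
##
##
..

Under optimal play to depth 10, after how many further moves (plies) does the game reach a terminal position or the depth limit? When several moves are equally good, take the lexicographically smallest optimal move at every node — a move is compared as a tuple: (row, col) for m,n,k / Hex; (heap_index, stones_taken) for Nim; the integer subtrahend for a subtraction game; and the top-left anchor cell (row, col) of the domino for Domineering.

p1 H@[##/../##/##/..]: H10[##/##/##/##/..]+1* H40[##/../##/##/##]+1
p2 V@[##/##/##/##/..] terminal -1; root [##/../##/##/..] d10

PV length from [##/../##/##/..]: 1 ply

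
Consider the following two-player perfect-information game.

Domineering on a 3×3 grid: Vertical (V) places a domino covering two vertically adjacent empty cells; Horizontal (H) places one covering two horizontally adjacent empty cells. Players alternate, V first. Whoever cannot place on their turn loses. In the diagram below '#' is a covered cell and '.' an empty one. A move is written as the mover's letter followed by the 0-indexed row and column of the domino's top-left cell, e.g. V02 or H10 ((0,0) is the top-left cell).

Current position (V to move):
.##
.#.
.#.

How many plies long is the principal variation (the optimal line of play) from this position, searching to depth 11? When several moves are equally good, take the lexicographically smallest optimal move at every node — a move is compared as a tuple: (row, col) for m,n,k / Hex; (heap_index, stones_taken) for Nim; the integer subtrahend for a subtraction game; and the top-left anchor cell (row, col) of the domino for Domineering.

PV length from [.##/.#./.#.]: 1 ply

[.##/.#./.#.] V move#1: V00:+1/###/##./.#.*, V10:+1/.##/##./##., V12:+1/.##/.##/.##
[###/##./.#.] end (terminal -1, H#2); searched .##/.#./.#. to 11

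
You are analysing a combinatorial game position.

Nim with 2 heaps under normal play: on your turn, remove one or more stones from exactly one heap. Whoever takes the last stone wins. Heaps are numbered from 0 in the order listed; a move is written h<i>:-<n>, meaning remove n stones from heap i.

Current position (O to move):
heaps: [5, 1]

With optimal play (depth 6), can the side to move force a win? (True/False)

O winning at [(5,1)]: True

[(5,1)] O move#1: h0:-1:-1/(4,1), h0:-2:-1/(3,1), h0:-3:-1/(2,1), h0:-4:+1/(1,1)*, h0:-5:-1/(0,1), h1:-1:-1/(5,0)
[(1,1)] X move#2: h0:-1:-1/(0,1)*, h1:-1:-1/(1,0)
[(0,1)] O move#3: h1:-1:+1/(0,0)*
[(0,0)] end (terminal -1, X#4); searched (5,1) to 6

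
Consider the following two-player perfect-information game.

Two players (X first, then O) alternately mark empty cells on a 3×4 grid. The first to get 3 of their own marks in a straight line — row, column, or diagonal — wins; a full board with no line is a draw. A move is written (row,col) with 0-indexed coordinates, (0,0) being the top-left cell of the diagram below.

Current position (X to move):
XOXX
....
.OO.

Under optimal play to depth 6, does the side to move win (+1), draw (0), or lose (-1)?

value(XOXX/..../.OO., X) = -1

p1 X@[XOXX/..../.OO.]: (1,0)[XOXX/X.../.OO.]-1* (1,1)[XOXX/.X../.OO.]-1 (1,2)[XOXX/..X./.OO.]-1 (1,3)[XOXX/...X/.OO.]-1 (2,0)[XOXX/..../XOO.]-1 (2,3)[XOXX/..../.OOX]-1
p2 O@[XOXX/X.../.OO.]: (1,1)[XOXX/XO../.OO.]+1* (1,2)[XOXX/X.O./.OO.]-1 (1,3)[XOXX/X..O/.OO.]-1 (2,0)[XOXX/X.../OOO.]+1 (2,3)[XOXX/X.../.OOO]+1
p3 X@[XOXX/XO../.OO.] terminal -1; root [XOXX/..../.OO.] d6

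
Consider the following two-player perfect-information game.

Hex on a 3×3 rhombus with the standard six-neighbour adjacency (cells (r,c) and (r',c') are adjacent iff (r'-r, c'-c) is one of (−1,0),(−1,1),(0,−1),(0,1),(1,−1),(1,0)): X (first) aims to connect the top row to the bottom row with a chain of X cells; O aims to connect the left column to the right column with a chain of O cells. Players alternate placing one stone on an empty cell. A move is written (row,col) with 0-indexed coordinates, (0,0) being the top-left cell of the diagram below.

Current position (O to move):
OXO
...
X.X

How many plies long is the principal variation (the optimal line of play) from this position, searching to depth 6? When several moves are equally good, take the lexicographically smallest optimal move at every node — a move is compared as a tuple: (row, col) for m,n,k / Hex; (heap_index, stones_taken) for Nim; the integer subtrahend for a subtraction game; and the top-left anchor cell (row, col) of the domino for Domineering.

ply 1, O at OXO/.../X.X | (1,0)=-1→OXO/O../X.X*; (1,1)=-1→OXO/.O./X.X; (1,2)=-1→OXO/..O/X.X; (2,1)=-1→OXO/.../XOX
ply 2, X at OXO/O../X.X | (1,1)=+1→OXO/OX./X.X*; (1,2)=-1→OXO/O.X/X.X; (2,1)=-1→OXO/O../XXX
ply 3: OXO/OX./X.X is terminal -1 (O); from OXO/.../X.X depth 6

PV length from [OXO/.../X.X]: 2 plies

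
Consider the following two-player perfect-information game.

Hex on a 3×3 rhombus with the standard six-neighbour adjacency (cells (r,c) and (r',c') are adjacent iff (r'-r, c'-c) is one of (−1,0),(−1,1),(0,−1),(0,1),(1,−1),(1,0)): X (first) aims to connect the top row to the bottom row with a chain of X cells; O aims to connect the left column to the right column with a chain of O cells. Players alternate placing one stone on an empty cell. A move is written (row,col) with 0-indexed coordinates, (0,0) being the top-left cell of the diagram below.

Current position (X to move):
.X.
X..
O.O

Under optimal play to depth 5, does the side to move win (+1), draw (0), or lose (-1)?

value(.X./X../O.O, X) = -1

ply 1, X at .X./X../O.O | (0,0)=-1→XX./X../O.O*; (0,2)=-1→.XX/X../O.O; (1,1)=-1→.X./XX./O.O; (1,2)=-1→.X./X.X/O.O; (2,1)=-1→.X./X../OXO
ply 2, O at XX./X../O.O | (0,2)=+1→XXO/X../O.O*; (1,1)=+1→XX./XO./O.O; (1,2)=+1→XX./X.O/O.O; (2,1)=+1→XX./X../OOO
ply 3, X at XXO/X../O.O | (1,1)=-1→XXO/XX./O.O*; (1,2)=-1→XXO/X.X/O.O; (2,1)=-1→XXO/X../OXO
ply 4, O at XXO/XX./O.O | (1,2)=-1→XXO/XXO/O.O; (2,1)=+1→XXO/XX./OOO*
ply 5: XXO/XX./OOO is terminal -1 (X); from .X./X../O.O depth 5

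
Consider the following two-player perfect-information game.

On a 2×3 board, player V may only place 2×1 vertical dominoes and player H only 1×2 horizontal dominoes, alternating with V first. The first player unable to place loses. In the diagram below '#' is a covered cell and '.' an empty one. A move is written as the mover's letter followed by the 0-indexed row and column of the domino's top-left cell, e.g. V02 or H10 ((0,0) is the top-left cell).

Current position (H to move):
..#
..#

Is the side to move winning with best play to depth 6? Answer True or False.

[..#/..#] H move#1: H00:+1/###/..#*, H10:+1/..#/###
[###/..#] end (terminal -1, V#2); searched ..#/..# to 6

H winning at [..#/..#]: True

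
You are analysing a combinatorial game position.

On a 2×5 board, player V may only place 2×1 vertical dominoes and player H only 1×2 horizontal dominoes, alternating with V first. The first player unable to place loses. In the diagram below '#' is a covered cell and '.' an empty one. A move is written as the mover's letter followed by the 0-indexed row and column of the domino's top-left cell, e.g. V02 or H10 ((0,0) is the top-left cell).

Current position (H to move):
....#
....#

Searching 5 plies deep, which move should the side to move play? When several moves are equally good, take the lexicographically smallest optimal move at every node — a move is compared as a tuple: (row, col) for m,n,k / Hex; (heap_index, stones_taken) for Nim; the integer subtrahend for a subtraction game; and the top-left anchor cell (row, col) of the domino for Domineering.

[....#/....#] H move#1: H00:-1/##..#/....#, H01:+1/.##.#/....#*, H02:-1/..###/....#, H10:-1/....#/##..#, H11:+1/....#/.##.#, H12:-1/....#/..###
[.##.#/....#] V move#2: V00:-1/###.#/#...#*, V03:-1/.####/...##
[###.#/#...#] H move#3: H11:-1/###.#/###.#, H12:+1/###.#/#.###*
[###.#/#.###] end (terminal -1, V#4); searched ....#/....# to 5

H's best at [....#/....#]: H01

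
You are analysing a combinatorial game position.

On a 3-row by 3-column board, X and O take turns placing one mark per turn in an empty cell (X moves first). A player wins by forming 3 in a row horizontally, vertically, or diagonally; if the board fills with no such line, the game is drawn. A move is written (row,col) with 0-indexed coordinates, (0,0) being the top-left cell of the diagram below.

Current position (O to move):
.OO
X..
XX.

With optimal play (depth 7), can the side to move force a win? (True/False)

O winning at [.OO/X../XX.]: True

ply 1, O at .OO/X../XX. | (0,0)=+1→OOO/X../XX.*; (1,1)=-1→.OO/XO./XX.; (1,2)=-1→.OO/X.O/XX.; (2,2)=-1→.OO/X../XXO
ply 2: OOO/X../XX. is terminal -1 (X); from .OO/X../XX. depth 7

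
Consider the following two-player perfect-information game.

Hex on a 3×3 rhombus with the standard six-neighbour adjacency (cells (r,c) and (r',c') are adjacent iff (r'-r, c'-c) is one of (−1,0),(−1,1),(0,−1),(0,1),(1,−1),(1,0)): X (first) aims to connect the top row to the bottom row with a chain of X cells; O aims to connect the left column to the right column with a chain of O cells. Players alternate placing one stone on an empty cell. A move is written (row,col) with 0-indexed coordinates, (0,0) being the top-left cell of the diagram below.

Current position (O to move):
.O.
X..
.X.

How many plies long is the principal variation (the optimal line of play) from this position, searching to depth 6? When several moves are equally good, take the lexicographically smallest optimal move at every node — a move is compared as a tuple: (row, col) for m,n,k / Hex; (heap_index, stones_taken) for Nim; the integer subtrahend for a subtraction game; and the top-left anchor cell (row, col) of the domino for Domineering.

p1 O@[.O./X../.X.]: (0,0)[OO./X../.X.]-1 (0,2)[.OO/X../.X.]-1 (1,1)[.O./XO./.X.]+1* (1,2)[.O./X.O/.X.]-1 (2,0)[.O./X../OX.]-1 (2,2)[.O./X../.XO]-1
p2 X@[.O./XO./.X.]: (0,0)[XO./XO./.X.]-1* (0,2)[.OX/XO./.X.]-1 (1,2)[.O./XOX/.X.]-1 (2,0)[.O./XO./XX.]-1 (2,2)[.O./XO./.XX]-1
p3 O@[XO./XO./.X.]: (0,2)[XOO/XO./.X.]-1 (1,2)[XO./XOO/.X.]-1 (2,0)[XO./XO./OX.]+1* (2,2)[XO./XO./.XO]-1
p4 X@[XO./XO./OX.]: (0,2)[XOX/XO./OX.]-1* (1,2)[XO./XOX/OX.]-1 (2,2)[XO./XO./OXX]-1
p5 O@[XOX/XO./OX.]: (1,2)[XOX/XOO/OX.]+1* (2,2)[XOX/XO./OXO]-1
p6 X@[XOX/XOO/OX.] terminal -1; root [.O./X../.X.] d6

PV length from [.O./X../.X.]: 5 plies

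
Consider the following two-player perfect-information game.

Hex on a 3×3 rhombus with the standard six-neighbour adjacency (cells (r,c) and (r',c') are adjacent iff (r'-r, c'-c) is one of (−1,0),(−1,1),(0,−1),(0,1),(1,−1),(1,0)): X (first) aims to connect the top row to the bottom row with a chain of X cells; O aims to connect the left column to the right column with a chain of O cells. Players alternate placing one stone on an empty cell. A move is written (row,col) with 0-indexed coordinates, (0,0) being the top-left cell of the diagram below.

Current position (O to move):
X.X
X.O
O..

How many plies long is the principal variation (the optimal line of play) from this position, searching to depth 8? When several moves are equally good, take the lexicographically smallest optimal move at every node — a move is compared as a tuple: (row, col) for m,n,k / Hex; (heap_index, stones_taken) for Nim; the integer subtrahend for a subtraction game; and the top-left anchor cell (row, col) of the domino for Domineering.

PV length from [X.X/X.O/O..]: 3 plies

[X.X/X.O/O..] O move#1: (0,1):+1/XOX/X.O/O..*, (1,1):+1/X.X/XOO/O.., (2,1):+1/X.X/X.O/OO., (2,2):+1/X.X/X.O/O.O
[XOX/X.O/O..] X move#2: (1,1):-1/XOX/XXO/O..*, (2,1):-1/XOX/X.O/OX., (2,2):-1/XOX/X.O/O.X
[XOX/XXO/O..] O move#3: (2,1):+1/XOX/XXO/OO.*, (2,2):-1/XOX/XXO/O.O
[XOX/XXO/OO.] end (terminal -1, X#4); searched X.X/X.O/O.. to 8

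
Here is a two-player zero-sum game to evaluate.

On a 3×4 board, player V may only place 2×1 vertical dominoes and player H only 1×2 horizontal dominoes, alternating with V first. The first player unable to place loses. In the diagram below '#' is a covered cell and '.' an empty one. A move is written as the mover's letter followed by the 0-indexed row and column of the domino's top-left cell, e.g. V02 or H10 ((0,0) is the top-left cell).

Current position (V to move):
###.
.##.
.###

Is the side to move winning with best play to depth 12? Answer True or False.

V winning at [###./.##./.###]: True

[###./.##./.###] V move#1: V03:+1/####/.###/.###*, V10:+1/###./###./####
[####/.###/.###] end (terminal -1, H#2); searched ###./.##./.### to 12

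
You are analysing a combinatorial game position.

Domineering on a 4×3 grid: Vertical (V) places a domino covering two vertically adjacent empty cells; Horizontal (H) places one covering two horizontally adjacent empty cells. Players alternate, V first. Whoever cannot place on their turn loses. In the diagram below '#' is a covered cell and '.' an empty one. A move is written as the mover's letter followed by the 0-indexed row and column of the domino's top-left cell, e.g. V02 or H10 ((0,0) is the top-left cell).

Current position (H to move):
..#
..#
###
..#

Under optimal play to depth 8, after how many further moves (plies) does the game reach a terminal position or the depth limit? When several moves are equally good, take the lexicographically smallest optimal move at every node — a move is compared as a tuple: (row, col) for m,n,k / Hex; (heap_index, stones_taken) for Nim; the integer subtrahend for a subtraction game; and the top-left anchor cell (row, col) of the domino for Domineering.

PV length from [..#/..#/###/..#]: 1 ply

[..#/..#/###/..#] H move#1: H00:+1/###/..#/###/..#*, H10:+1/..#/###/###/..#, H30:-1/..#/..#/###/###
[###/..#/###/..#] end (terminal -1, V#2); searched ..#/..#/###/..# to 8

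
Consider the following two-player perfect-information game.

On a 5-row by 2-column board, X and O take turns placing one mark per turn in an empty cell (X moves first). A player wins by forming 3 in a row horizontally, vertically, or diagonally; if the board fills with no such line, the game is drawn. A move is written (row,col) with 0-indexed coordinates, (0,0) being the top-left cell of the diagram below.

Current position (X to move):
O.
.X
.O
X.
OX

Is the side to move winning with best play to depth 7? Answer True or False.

X winning at [O./.X/.O/X./OX]: False

p1 X@[O./.X/.O/X./OX]: (0,1)[OX/.X/.O/X./OX]+0* (1,0)[O./XX/.O/X./OX]+0 (2,0)[O./.X/XO/X./OX]+0 (3,1)[O./.X/.O/XX/OX]+0
p2 O@[OX/.X/.O/X./OX]: (1,0)[OX/OX/.O/X./OX]+0* (2,0)[OX/.X/OO/X./OX]+0 (3,1)[OX/.X/.O/XO/OX]+0
p3 X@[OX/OX/.O/X./OX]: (2,0)[OX/OX/XO/X./OX]+0* (3,1)[OX/OX/.O/XX/OX]-1
p4 O@[OX/OX/XO/X./OX]: (3,1)[OX/OX/XO/XO/OX]+0*
p5 X@[OX/OX/XO/XO/OX] terminal +0; root [O./.X/.O/X./OX] d7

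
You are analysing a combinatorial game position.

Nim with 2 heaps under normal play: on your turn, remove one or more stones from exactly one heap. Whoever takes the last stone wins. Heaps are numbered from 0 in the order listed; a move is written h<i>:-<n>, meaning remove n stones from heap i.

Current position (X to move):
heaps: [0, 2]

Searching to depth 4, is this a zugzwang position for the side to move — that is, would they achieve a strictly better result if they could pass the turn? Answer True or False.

zugzwang((0,2), X) = False

ply 1, X at (0,2) | h1:-1=-1→(0,1); h1:-2=+1→(0,0)*
ply 2: (0,0) is terminal -1 (O); from (0,2) depth 4
suppose X passes — search the same position with O to move:
pass> ply 1, O at (0,2) | h1:-1=-1→(0,1); h1:-2=+1→(0,0)*
pass> ply 2: (0,0) is terminal -1 (X); from (0,2) depth 4
for X: play +1, pass -1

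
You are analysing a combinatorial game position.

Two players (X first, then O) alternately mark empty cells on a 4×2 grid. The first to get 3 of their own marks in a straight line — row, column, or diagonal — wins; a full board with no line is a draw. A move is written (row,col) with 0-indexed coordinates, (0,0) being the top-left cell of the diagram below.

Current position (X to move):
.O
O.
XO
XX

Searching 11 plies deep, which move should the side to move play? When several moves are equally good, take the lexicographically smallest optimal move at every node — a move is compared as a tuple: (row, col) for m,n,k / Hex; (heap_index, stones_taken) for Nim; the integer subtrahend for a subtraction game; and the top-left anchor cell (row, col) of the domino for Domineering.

X's best at [.O/O./XO/XX]: (1,1)

ply 1, X at .O/O./XO/XX | (0,0)=-1→XO/O./XO/XX; (1,1)=+0→.O/OX/XO/XX*
ply 2, O at .O/OX/XO/XX | (0,0)=+0→OO/OX/XO/XX*
ply 3: OO/OX/XO/XX is terminal +0 (X); from .O/O./XO/XX depth 11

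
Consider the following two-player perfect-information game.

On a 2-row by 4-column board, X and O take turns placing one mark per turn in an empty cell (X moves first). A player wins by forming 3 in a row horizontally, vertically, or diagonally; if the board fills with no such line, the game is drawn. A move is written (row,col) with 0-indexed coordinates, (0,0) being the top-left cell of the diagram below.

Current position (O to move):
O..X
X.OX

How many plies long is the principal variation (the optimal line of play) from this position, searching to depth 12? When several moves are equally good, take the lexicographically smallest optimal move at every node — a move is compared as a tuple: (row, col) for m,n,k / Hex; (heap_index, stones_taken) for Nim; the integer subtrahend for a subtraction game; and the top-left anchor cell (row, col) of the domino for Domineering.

p1 O@[O..X/X.OX]: (0,1)[OO.X/X.OX]+0* (0,2)[O.OX/X.OX]+0 (1,1)[O..X/XOOX]+0
p2 X@[OO.X/X.OX]: (0,2)[OOXX/X.OX]+0* (1,1)[OO.X/XXOX]-1
p3 O@[OOXX/X.OX]: (1,1)[OOXX/XOOX]+0*
p4 X@[OOXX/XOOX] terminal +0; root [O..X/X.OX] d12

PV length from [O..X/X.OX]: 3 plies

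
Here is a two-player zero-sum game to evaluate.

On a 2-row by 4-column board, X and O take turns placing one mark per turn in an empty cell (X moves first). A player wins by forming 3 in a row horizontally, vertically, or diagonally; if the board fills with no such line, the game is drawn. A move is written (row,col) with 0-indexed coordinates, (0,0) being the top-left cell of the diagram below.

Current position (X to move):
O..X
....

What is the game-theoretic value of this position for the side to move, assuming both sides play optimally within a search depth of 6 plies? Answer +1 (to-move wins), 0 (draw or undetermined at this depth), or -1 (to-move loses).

p1 X@[O..X/....]: (0,1)[OX.X/....]+0* (0,2)[O.XX/....]+0 (1,0)[O..X/X...]+0 (1,1)[O..X/.X..]+0 (1,2)[O..X/..X.]+0 (1,3)[O..X/...X]+0
p2 O@[OX.X/....]: (0,2)[OXOX/....]+0* (1,0)[OX.X/O...]-1 (1,1)[OX.X/.O..]-1 (1,2)[OX.X/..O.]-1 (1,3)[OX.X/...O]-1
p3 X@[OXOX/....]: (1,0)[OXOX/X...]+0* (1,1)[OXOX/.X..]+0 (1,2)[OXOX/..X.]+0 (1,3)[OXOX/...X]+0
p4 O@[OXOX/X...]: (1,1)[OXOX/XO..]+0* (1,2)[OXOX/X.O.]+0 (1,3)[OXOX/X..O]+0
p5 X@[OXOX/XO..]: (1,2)[OXOX/XOX.]+0* (1,3)[OXOX/XO.X]+0
p6 O@[OXOX/XOX.]: (1,3)[OXOX/XOXO]+0*
p7 X@[OXOX/XOXO] terminal +0; root [O..X/....] d6

value(O..X/...., X) = 0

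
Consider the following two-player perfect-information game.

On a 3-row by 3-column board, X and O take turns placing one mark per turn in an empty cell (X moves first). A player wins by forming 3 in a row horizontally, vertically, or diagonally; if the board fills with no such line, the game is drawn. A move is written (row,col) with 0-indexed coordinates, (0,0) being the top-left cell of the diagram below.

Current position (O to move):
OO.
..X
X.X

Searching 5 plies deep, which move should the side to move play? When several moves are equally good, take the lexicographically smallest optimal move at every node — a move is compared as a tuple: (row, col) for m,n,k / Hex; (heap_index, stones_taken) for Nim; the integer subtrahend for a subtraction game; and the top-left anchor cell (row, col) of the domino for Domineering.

[OO./..X/X.X] O move#1: (0,2):+1/OOO/..X/X.X*, (1,0):-1/OO./O.X/X.X, (1,1):-1/OO./.OX/X.X, (2,1):-1/OO./..X/XOX
[OOO/..X/X.X] end (terminal -1, X#2); searched OO./..X/X.X to 5

O's best at [OO./..X/X.X]: (0,2)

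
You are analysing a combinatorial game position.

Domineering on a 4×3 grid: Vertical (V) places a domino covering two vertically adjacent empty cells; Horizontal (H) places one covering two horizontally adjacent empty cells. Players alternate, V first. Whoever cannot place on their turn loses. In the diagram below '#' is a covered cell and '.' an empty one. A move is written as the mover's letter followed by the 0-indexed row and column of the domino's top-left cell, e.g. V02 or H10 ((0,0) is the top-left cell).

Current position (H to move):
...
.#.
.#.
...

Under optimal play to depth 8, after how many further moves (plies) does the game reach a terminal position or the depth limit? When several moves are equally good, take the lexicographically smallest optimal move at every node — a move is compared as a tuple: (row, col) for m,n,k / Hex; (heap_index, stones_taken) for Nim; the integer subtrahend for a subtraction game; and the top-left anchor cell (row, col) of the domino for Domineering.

PV length from [.../.#./.#./...]: 4 plies

[.../.#./.#./...] H move#1: H00:-1/##./.#./.#./...*, H01:-1/.##/.#./.#./..., H30:-1/.../.#./.#./##., H31:-1/.../.#./.#./.##
[##./.#./.#./...] V move#2: V02:+1/###/.##/.#./...*, V10:+1/##./##./##./..., V12:+1/##./.##/.##/..., V20:+1/##./.#./##./#.., V22:+1/##./.#./.##/..#
[###/.##/.#./...] H move#3: H30:-1/###/.##/.#./##.*, H31:-1/###/.##/.#./.##
[###/.##/.#./##.] V move#4: V10:+1/###/###/##./##.*, V22:+1/###/.##/.##/###
[###/###/##./##.] end (terminal -1, H#5); searched .../.#./.#./... to 8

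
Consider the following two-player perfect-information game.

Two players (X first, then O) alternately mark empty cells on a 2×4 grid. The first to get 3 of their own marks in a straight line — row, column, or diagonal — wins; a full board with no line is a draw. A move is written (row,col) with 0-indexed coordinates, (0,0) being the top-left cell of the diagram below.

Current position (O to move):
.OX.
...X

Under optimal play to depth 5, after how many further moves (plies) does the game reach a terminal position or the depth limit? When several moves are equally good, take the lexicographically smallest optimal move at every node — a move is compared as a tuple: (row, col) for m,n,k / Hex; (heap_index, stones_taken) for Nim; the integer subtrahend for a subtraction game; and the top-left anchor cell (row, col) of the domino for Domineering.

PV length from [.OX./...X]: 5 plies

ply 1, O at .OX./...X | (0,0)=+0→OOX./...X*; (0,3)=+0→.OXO/...X; (1,0)=+0→.OX./O..X; (1,1)=+0→.OX./.O.X; (1,2)=+0→.OX./..OX
ply 2, X at OOX./...X | (0,3)=+0→OOXX/...X*; (1,0)=+0→OOX./X..X; (1,1)=+0→OOX./.X.X; (1,2)=+0→OOX./..XX
ply 3, O at OOXX/...X | (1,0)=+0→OOXX/O..X*; (1,1)=+0→OOXX/.O.X; (1,2)=+0→OOXX/..OX
ply 4, X at OOXX/O..X | (1,1)=+0→OOXX/OX.X*; (1,2)=+0→OOXX/O.XX
ply 5, O at OOXX/OX.X | (1,2)=+0→OOXX/OXOX*
ply 6: OOXX/OXOX is terminal +0 (X); from .OX./...X depth 5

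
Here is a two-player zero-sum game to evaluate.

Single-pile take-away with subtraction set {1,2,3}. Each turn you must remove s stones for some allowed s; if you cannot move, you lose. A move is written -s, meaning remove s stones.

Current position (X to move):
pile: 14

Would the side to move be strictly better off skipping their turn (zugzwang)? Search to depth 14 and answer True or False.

[14] X move#1: -1:-1/13, -2:+1/12*, -3:-1/11
[12] O move#2: -1:-1/11*, -2:-1/10, -3:-1/9
[11] X move#3: -1:-1/10, -2:-1/9, -3:+1/8*
[8] O move#4: -1:-1/7*, -2:-1/6, -3:-1/5
[7] X move#5: -1:-1/6, -2:-1/5, -3:+1/4*
[4] O move#6: -1:-1/3*, -2:-1/2, -3:-1/1
[3] X move#7: -1:-1/2, -2:-1/1, -3:+1/0*
[0] end (terminal -1, O#8); searched 14 to 14
suppose X passes — search the same position with O to move:
pass> [14] O move#1: -1:-1/13, -2:+1/12*, -3:-1/11
pass> [12] X move#2: -1:-1/11*, -2:-1/10, -3:-1/9
pass> [11] O move#3: -1:-1/10, -2:-1/9, -3:+1/8*
pass> [8] X move#4: -1:-1/7*, -2:-1/6, -3:-1/5
pass> [7] O move#5: -1:-1/6, -2:-1/5, -3:+1/4*
pass> [4] X move#6: -1:-1/3*, -2:-1/2, -3:-1/1
pass> [3] O move#7: -1:-1/2, -2:-1/1, -3:+1/0*
pass> [0] end (terminal -1, X#8); searched 14 to 14
for X: play +1, pass -1

zugzwang(14, X) = False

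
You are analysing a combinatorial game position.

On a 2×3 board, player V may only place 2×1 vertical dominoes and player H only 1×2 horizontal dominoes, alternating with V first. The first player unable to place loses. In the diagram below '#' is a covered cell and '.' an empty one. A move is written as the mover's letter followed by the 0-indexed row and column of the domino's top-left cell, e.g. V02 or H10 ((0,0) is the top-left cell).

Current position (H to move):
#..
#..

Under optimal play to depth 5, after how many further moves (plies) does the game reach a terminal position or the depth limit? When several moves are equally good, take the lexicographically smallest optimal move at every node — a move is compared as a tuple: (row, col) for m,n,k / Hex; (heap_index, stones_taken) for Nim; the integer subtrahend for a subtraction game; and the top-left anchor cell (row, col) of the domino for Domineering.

PV length from [#../#..]: 1 ply

p1 H@[#../#..]: H01[###/#..]+1* H11[#../###]+1
p2 V@[###/#..] terminal -1; root [#../#..] d5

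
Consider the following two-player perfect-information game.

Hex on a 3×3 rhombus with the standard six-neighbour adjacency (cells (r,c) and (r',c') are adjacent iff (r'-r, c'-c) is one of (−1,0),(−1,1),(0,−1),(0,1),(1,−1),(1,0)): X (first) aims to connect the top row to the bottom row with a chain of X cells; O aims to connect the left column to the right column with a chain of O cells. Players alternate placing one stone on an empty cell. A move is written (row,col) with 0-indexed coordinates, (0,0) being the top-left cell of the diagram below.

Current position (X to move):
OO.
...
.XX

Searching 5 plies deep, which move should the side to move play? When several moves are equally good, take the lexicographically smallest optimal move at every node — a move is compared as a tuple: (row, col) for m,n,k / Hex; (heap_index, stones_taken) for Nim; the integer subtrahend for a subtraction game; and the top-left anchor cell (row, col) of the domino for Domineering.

X's best at [OO./.../.XX]: (0,2)

[OO./.../.XX] X move#1: (0,2):+1/OOX/.../.XX*, (1,0):-1/OO./X../.XX, (1,1):-1/OO./.X./.XX, (1,2):-1/OO./..X/.XX, (2,0):-1/OO./.../XXX
[OOX/.../.XX] O move#2: (1,0):-1/OOX/O../.XX*, (1,1):-1/OOX/.O./.XX, (1,2):-1/OOX/..O/.XX, (2,0):-1/OOX/.../OXX
[OOX/O../.XX] X move#3: (1,1):+1/OOX/OX./.XX*, (1,2):+1/OOX/O.X/.XX, (2,0):+1/OOX/O../XXX
[OOX/OX./.XX] end (terminal -1, O#4); searched OO./.../.XX to 5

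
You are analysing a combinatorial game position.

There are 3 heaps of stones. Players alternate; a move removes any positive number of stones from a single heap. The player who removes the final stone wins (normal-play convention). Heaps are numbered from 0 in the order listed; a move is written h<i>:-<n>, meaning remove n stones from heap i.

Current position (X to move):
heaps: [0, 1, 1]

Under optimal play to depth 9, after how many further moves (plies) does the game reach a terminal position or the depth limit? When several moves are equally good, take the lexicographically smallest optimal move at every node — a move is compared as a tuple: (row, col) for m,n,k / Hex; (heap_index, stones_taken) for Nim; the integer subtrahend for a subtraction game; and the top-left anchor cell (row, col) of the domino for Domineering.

p1 X@[(0,1,1)]: h1:-1[(0,0,1)]-1* h2:-1[(0,1,0)]-1
p2 O@[(0,0,1)]: h2:-1[(0,0,0)]+1*
p3 X@[(0,0,0)] terminal -1; root [(0,1,1)] d9

PV length from [(0,1,1)]: 2 plies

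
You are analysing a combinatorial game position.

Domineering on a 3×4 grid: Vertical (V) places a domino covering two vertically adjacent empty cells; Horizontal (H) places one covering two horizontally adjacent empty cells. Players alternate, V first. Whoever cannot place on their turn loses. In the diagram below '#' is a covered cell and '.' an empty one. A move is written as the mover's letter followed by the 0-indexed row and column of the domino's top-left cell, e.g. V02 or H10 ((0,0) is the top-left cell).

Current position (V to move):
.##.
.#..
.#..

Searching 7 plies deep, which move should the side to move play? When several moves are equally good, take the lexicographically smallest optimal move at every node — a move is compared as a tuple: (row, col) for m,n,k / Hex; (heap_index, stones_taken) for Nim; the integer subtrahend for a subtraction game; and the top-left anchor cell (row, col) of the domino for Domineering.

ply 1, V at .##./.#../.#.. | V00=-1→###./##../.#..; V03=+1→.###/.#.#/.#..*; V10=-1→.##./##../##..; V12=+1→.##./.##./.##.; V13=+1→.##./.#.#/.#.#
ply 2, H at .###/.#.#/.#.. | H22=-1→.###/.#.#/.###*
ply 3, V at .###/.#.#/.### | V00=+1→####/##.#/.###*; V10=+1→.###/##.#/####
ply 4: ####/##.#/.### is terminal -1 (H); from .##./.#../.#.. depth 7

V's best at [.##./.#../.#..]: V03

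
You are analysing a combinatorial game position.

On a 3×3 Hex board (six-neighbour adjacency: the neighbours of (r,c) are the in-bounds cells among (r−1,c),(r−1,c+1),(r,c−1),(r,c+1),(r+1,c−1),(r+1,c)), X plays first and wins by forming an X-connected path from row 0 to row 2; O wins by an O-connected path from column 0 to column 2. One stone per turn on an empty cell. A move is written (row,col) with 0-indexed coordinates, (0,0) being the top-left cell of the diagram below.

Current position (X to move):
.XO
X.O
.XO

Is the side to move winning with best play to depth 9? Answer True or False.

X winning at [.XO/X.O/.XO]: True

p1 X@[.XO/X.O/.XO]: (0,0)[XXO/X.O/.XO]+1* (1,1)[.XO/XXO/.XO]+1 (2,0)[.XO/X.O/XXO]+1
p2 O@[XXO/X.O/.XO]: (1,1)[XXO/XOO/.XO]-1* (2,0)[XXO/X.O/OXO]-1
p3 X@[XXO/XOO/.XO]: (2,0)[XXO/XOO/XXO]+1*
p4 O@[XXO/XOO/XXO] terminal -1; root [.XO/X.O/.XO] d9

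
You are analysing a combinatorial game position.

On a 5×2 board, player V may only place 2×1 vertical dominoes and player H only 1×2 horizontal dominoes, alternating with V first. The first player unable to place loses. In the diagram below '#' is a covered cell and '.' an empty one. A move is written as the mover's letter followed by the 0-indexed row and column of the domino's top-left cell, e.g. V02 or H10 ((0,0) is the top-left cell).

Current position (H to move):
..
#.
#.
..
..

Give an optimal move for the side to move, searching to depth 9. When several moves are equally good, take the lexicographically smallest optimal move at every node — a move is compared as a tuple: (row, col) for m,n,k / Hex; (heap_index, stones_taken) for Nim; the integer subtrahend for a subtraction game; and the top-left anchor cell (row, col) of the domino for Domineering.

H's best at [../#./#./../..]: H30

[../#./#./../..] H move#1: H00:-1/##/#./#./../.., H30:+1/../#./#./##/..*, H40:+1/../#./#./../##
[../#./#./##/..] V move#2: V01:-1/.#/##/#./##/..*, V11:-1/../##/##/##/..
[.#/##/#./##/..] H move#3: H40:+1/.#/##/#./##/##*
[.#/##/#./##/##] end (terminal -1, V#4); searched ../#./#./../.. to 9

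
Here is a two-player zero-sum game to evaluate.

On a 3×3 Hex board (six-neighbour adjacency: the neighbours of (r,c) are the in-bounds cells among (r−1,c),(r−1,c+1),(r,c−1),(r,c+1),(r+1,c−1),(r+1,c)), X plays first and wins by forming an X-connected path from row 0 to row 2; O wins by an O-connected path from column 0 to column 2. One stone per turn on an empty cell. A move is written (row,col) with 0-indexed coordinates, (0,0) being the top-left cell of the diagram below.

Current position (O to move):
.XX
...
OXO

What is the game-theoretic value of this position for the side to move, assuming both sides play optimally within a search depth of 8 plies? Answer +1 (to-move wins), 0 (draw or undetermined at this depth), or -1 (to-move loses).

ply 1, O at .XX/.../OXO | (0,0)=-1→OXX/.../OXO*; (1,0)=-1→.XX/O../OXO; (1,1)=-1→.XX/.O./OXO; (1,2)=-1→.XX/..O/OXO
ply 2, X at OXX/.../OXO | (1,0)=+1→OXX/X../OXO*; (1,1)=+1→OXX/.X./OXO; (1,2)=+1→OXX/..X/OXO
ply 3, O at OXX/X../OXO | (1,1)=-1→OXX/XO./OXO*; (1,2)=-1→OXX/X.O/OXO
ply 4, X at OXX/XO./OXO | (1,2)=+1→OXX/XOX/OXO*
ply 5: OXX/XOX/OXO is terminal -1 (O); from .XX/.../OXO depth 8

value(.XX/.../OXO, O) = -1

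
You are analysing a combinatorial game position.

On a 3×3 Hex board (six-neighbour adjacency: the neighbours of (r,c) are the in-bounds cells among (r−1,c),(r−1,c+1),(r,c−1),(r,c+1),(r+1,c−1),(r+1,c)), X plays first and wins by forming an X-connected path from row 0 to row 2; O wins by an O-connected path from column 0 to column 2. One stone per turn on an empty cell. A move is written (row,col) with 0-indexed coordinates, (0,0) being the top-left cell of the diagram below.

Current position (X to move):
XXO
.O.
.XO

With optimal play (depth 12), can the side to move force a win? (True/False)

X winning at [XXO/.O./.XO]: False

[XXO/.O./.XO] X move#1: (1,0):-1/XXO/XO./.XO*, (1,2):-1/XXO/.OX/.XO, (2,0):-1/XXO/.O./XXO
[XXO/XO./.XO] O move#2: (1,2):-1/XXO/XOO/.XO, (2,0):+1/XXO/XO./OXO*
[XXO/XO./OXO] end (terminal -1, X#3); searched XXO/.O./.XO to 12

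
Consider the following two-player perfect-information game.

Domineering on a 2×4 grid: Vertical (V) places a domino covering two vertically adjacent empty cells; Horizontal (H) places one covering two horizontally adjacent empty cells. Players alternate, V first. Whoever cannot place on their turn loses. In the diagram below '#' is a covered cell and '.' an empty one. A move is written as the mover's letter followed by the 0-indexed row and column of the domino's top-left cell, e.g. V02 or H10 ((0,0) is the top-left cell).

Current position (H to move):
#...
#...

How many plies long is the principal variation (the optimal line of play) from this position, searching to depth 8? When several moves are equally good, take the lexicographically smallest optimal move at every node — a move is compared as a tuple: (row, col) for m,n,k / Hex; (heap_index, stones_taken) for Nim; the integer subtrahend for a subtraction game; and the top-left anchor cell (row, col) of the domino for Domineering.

PV length from [#.../#...]: 3 plies

p1 H@[#.../#...]: H01[###./#...]+1* H02[#.##/#...]+1 H11[#.../###.]+1 H12[#.../#.##]+1
p2 V@[###./#...]: V03[####/#..#]-1*
p3 H@[####/#..#]: H11[####/####]+1*
p4 V@[####/####] terminal -1; root [#.../#...] d8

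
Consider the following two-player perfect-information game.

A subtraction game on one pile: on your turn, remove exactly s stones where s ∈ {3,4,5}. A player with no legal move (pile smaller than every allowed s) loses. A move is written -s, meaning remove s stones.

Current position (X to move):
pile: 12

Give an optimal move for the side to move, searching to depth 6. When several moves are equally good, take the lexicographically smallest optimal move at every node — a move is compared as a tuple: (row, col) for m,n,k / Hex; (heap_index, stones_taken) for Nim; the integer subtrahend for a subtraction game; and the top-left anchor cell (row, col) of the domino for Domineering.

ply 1, X at 12 | -3=+1→9*; -4=+1→8; -5=-1→7
ply 2, O at 9 | -3=-1→6*; -4=-1→5; -5=-1→4
ply 3, X at 6 | -3=-1→3; -4=+1→2*; -5=+1→1
ply 4: 2 is terminal -1 (O); from 12 depth 6

X's best at [12]: -3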